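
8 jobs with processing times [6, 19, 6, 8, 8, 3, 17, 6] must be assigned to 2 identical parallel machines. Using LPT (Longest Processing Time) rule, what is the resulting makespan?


Sort jobs in decreasing order (LPT): [19, 17, 8, 8, 6, 6, 6, 3]
Assign each job to the least loaded machine:
  Machine 1: jobs [19, 8, 6, 3], load = 36
  Machine 2: jobs [17, 8, 6, 6], load = 37
Makespan = max load = 37

37


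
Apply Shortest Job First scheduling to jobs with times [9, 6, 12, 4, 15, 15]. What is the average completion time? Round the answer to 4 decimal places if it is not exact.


SJF order (ascending): [4, 6, 9, 12, 15, 15]
Completion times:
  Job 1: burst=4, C=4
  Job 2: burst=6, C=10
  Job 3: burst=9, C=19
  Job 4: burst=12, C=31
  Job 5: burst=15, C=46
  Job 6: burst=15, C=61
Average completion = 171/6 = 28.5

28.5


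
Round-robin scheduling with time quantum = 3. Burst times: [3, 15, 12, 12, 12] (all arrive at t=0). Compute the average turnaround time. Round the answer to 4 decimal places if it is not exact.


Time quantum = 3
Execution trace:
  J1 runs 3 units, time = 3
  J2 runs 3 units, time = 6
  J3 runs 3 units, time = 9
  J4 runs 3 units, time = 12
  J5 runs 3 units, time = 15
  J2 runs 3 units, time = 18
  J3 runs 3 units, time = 21
  J4 runs 3 units, time = 24
  J5 runs 3 units, time = 27
  J2 runs 3 units, time = 30
  J3 runs 3 units, time = 33
  J4 runs 3 units, time = 36
  J5 runs 3 units, time = 39
  J2 runs 3 units, time = 42
  J3 runs 3 units, time = 45
  J4 runs 3 units, time = 48
  J5 runs 3 units, time = 51
  J2 runs 3 units, time = 54
Finish times: [3, 54, 45, 48, 51]
Average turnaround = 201/5 = 40.2

40.2


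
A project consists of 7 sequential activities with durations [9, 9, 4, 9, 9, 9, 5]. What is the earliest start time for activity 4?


Activity 4 starts after activities 1 through 3 complete.
Predecessor durations: [9, 9, 4]
ES = 9 + 9 + 4 = 22

22


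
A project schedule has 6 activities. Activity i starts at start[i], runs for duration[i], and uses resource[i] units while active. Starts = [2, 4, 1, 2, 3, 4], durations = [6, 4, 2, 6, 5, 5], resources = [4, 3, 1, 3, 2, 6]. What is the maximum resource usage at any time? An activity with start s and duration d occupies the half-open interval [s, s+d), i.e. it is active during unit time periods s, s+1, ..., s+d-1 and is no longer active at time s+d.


Each activity i is active on [start_i, start_i + duration_i).
Compute total resource usage per time slot:
  t=0: active resources = [], total = 0
  t=1: active resources = [1], total = 1
  t=2: active resources = [4, 1, 3], total = 8
  t=3: active resources = [4, 3, 2], total = 9
  t=4: active resources = [4, 3, 3, 2, 6], total = 18
  t=5: active resources = [4, 3, 3, 2, 6], total = 18
  t=6: active resources = [4, 3, 3, 2, 6], total = 18
  t=7: active resources = [4, 3, 3, 2, 6], total = 18
  t=8: active resources = [6], total = 6
Peak resource demand = 18

18


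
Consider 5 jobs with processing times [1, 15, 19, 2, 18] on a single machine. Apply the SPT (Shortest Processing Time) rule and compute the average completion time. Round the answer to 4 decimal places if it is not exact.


Sort jobs by processing time (SPT order): [1, 2, 15, 18, 19]
Compute completion times sequentially:
  Job 1: processing = 1, completes at 1
  Job 2: processing = 2, completes at 3
  Job 3: processing = 15, completes at 18
  Job 4: processing = 18, completes at 36
  Job 5: processing = 19, completes at 55
Sum of completion times = 113
Average completion time = 113/5 = 22.6

22.6


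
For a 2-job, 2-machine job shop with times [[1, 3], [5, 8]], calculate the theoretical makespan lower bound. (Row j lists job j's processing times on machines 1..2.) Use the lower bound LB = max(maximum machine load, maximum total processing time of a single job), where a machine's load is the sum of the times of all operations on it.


Machine loads:
  Machine 1: 1 + 5 = 6
  Machine 2: 3 + 8 = 11
Max machine load = 11
Job totals:
  Job 1: 4
  Job 2: 13
Max job total = 13
Lower bound = max(11, 13) = 13

13


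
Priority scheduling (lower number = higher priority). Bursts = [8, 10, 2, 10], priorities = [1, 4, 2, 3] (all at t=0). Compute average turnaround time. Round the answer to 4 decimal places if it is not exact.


Sort by priority (ascending = highest first):
Order: [(1, 8), (2, 2), (3, 10), (4, 10)]
Completion times:
  Priority 1, burst=8, C=8
  Priority 2, burst=2, C=10
  Priority 3, burst=10, C=20
  Priority 4, burst=10, C=30
Average turnaround = 68/4 = 17.0

17.0


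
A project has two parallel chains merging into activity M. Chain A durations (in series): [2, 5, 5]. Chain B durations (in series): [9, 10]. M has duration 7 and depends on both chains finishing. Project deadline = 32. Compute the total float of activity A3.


Forward pass: ES(A3) = sum of predecessors on chain A = 7
EF = ES + duration = 7 + 5 = 12
Backward pass: LF(M) = deadline = 32; LS(M) = 32 - 7 = 25
LF(A3) = LS(M) - sum(successors on chain A) = 25 - 0 = 25
LS = LF - duration = 25 - 5 = 20
Total float = LS - ES = 20 - 7 = 13

13


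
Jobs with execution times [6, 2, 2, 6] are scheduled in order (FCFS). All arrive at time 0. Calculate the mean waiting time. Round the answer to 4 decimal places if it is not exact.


FCFS order (as given): [6, 2, 2, 6]
Waiting times:
  Job 1: wait = 0
  Job 2: wait = 6
  Job 3: wait = 8
  Job 4: wait = 10
Sum of waiting times = 24
Average waiting time = 24/4 = 6.0

6.0


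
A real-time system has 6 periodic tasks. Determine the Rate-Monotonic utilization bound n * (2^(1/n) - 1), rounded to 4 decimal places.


Compute 2^(1/6) = 1.1224620483
Subtract 1: 1.1224620483 - 1 = 0.1224620483
Multiply by n: 6 * 0.1224620483 = 0.7347722898
Round to 4 dp: 0.7348

0.7348


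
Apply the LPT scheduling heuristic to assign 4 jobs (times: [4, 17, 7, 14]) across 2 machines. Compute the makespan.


Sort jobs in decreasing order (LPT): [17, 14, 7, 4]
Assign each job to the least loaded machine:
  Machine 1: jobs [17, 4], load = 21
  Machine 2: jobs [14, 7], load = 21
Makespan = max load = 21

21


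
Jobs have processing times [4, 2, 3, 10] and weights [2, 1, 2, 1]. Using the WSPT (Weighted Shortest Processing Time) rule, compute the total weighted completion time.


Compute p/w ratios and sort ascending (WSPT): [(3, 2), (4, 2), (2, 1), (10, 1)]
Compute weighted completion times:
  Job (p=3,w=2): C=3, w*C=2*3=6
  Job (p=4,w=2): C=7, w*C=2*7=14
  Job (p=2,w=1): C=9, w*C=1*9=9
  Job (p=10,w=1): C=19, w*C=1*19=19
Total weighted completion time = 48

48


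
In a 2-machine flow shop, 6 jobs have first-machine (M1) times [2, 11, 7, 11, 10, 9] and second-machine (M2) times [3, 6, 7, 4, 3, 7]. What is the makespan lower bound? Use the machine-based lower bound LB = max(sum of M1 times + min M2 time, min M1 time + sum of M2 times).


LB1 = sum(M1 times) + min(M2 times) = 50 + 3 = 53
LB2 = min(M1 times) + sum(M2 times) = 2 + 30 = 32
Lower bound = max(LB1, LB2) = max(53, 32) = 53

53


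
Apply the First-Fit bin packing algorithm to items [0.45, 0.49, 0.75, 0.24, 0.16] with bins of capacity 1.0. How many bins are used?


Place items sequentially using First-Fit:
  Item 0.45 -> new Bin 1
  Item 0.49 -> Bin 1 (now 0.94)
  Item 0.75 -> new Bin 2
  Item 0.24 -> Bin 2 (now 0.99)
  Item 0.16 -> new Bin 3
Total bins used = 3

3


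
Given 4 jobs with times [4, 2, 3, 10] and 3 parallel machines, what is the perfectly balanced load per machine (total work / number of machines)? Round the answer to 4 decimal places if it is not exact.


Total processing time = 4 + 2 + 3 + 10 = 19
Number of machines = 3
Ideal balanced load = 19 / 3 = 6.3333

6.3333


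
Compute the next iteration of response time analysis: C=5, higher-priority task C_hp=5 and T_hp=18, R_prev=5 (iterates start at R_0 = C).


R_next = C + ceil(R_prev / T_hp) * C_hp
ceil(5 / 18) = ceil(0.2778) = 1
Interference = 1 * 5 = 5
R_next = 5 + 5 = 10

10


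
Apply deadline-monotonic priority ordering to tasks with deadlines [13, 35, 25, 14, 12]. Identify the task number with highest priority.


Sort tasks by relative deadline (ascending):
  Task 5: deadline = 12
  Task 1: deadline = 13
  Task 4: deadline = 14
  Task 3: deadline = 25
  Task 2: deadline = 35
Priority order (highest first): [5, 1, 4, 3, 2]
Highest priority task = 5

5


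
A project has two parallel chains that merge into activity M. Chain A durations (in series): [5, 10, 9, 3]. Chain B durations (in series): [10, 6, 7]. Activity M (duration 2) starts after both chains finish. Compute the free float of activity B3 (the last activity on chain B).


ES(B3) = sum of predecessors on chain B = 16
EF(B3) = ES + duration = 16 + 7 = 23
Successor of B3 is M. ES(M) = max(sum(A), sum(B)) = max(27, 23) = 27
Free float = ES(successor) - EF(current) = 27 - 23 = 4

4


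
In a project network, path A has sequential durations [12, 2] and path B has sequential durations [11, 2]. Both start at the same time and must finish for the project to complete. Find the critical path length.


Path A total = 12 + 2 = 14
Path B total = 11 + 2 = 13
Critical path = longest path = max(14, 13) = 14

14


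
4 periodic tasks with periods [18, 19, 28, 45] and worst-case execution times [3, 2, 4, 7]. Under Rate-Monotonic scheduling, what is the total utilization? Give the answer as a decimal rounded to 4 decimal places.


Compute individual utilizations (exact fractions):
  Task 1: C/T = 3/18 = 1/6 (approx. 0.1667)
  Task 2: C/T = 2/19 (approx. 0.1053)
  Task 3: C/T = 4/28 = 1/7 (approx. 0.1429)
  Task 4: C/T = 7/45 (approx. 0.1556)
Total utilization U = 1/6 + 2/19 + 1/7 + 7/45 = 6827/11970
Rounded to 4 decimal places: U = 0.5703
RM (Liu & Layland) bound for 4 tasks = 0.756828; compare with U = 6827/11970 (approx. 0.570343)
U <= bound, so schedulable by RM sufficient condition.

0.5703


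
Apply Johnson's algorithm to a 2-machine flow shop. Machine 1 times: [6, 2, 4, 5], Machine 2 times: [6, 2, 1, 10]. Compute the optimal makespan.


Apply Johnson's rule:
  Group 1 (a <= b): [(2, 2, 2), (4, 5, 10), (1, 6, 6)]
  Group 2 (a > b): [(3, 4, 1)]
Optimal job order: [2, 4, 1, 3]
Schedule:
  Job 2: M1 done at 2, M2 done at 4
  Job 4: M1 done at 7, M2 done at 17
  Job 1: M1 done at 13, M2 done at 23
  Job 3: M1 done at 17, M2 done at 24
Makespan = 24

24


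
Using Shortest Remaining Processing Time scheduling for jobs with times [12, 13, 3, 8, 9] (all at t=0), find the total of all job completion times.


Since all jobs arrive at t=0, SRPT equals SPT ordering.
SPT order: [3, 8, 9, 12, 13]
Completion times:
  Job 1: p=3, C=3
  Job 2: p=8, C=11
  Job 3: p=9, C=20
  Job 4: p=12, C=32
  Job 5: p=13, C=45
Total completion time = 3 + 11 + 20 + 32 + 45 = 111

111


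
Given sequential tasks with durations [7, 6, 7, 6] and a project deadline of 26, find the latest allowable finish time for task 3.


LF(activity 3) = deadline - sum of successor durations
Successors: activities 4 through 4 with durations [6]
Sum of successor durations = 6
LF = 26 - 6 = 20

20


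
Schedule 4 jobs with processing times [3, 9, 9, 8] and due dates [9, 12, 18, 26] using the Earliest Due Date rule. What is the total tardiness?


Sort by due date (EDD order): [(3, 9), (9, 12), (9, 18), (8, 26)]
Compute completion times and tardiness:
  Job 1: p=3, d=9, C=3, tardiness=max(0,3-9)=0
  Job 2: p=9, d=12, C=12, tardiness=max(0,12-12)=0
  Job 3: p=9, d=18, C=21, tardiness=max(0,21-18)=3
  Job 4: p=8, d=26, C=29, tardiness=max(0,29-26)=3
Total tardiness = 6

6


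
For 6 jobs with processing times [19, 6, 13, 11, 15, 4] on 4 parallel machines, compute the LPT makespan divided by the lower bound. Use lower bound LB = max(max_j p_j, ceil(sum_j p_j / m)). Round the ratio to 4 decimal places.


LPT order: [19, 15, 13, 11, 6, 4]
Machine loads after assignment: [19, 15, 17, 17]
LPT makespan = 19
Lower bound = max(max_job, ceil(total/4)) = max(19, 17) = 19
Ratio = 19 / 19 = 1.0

1.0


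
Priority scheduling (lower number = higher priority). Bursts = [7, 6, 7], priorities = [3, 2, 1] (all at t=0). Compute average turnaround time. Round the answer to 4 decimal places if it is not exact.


Sort by priority (ascending = highest first):
Order: [(1, 7), (2, 6), (3, 7)]
Completion times:
  Priority 1, burst=7, C=7
  Priority 2, burst=6, C=13
  Priority 3, burst=7, C=20
Average turnaround = 40/3 = 13.3333

13.3333


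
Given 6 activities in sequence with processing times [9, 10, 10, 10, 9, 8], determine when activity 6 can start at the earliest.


Activity 6 starts after activities 1 through 5 complete.
Predecessor durations: [9, 10, 10, 10, 9]
ES = 9 + 10 + 10 + 10 + 9 = 48

48


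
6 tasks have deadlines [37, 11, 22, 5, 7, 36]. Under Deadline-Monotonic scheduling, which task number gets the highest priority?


Sort tasks by relative deadline (ascending):
  Task 4: deadline = 5
  Task 5: deadline = 7
  Task 2: deadline = 11
  Task 3: deadline = 22
  Task 6: deadline = 36
  Task 1: deadline = 37
Priority order (highest first): [4, 5, 2, 3, 6, 1]
Highest priority task = 4

4


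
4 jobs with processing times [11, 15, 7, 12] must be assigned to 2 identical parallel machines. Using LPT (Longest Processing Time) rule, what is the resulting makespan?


Sort jobs in decreasing order (LPT): [15, 12, 11, 7]
Assign each job to the least loaded machine:
  Machine 1: jobs [15, 7], load = 22
  Machine 2: jobs [12, 11], load = 23
Makespan = max load = 23

23


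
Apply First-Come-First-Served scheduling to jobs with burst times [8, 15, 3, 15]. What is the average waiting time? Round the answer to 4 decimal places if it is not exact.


FCFS order (as given): [8, 15, 3, 15]
Waiting times:
  Job 1: wait = 0
  Job 2: wait = 8
  Job 3: wait = 23
  Job 4: wait = 26
Sum of waiting times = 57
Average waiting time = 57/4 = 14.25

14.25


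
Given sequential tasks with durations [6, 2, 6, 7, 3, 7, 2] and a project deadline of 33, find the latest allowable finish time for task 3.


LF(activity 3) = deadline - sum of successor durations
Successors: activities 4 through 7 with durations [7, 3, 7, 2]
Sum of successor durations = 19
LF = 33 - 19 = 14

14


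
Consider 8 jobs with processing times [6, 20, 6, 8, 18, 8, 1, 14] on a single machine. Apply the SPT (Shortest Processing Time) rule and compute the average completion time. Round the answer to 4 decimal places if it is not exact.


Sort jobs by processing time (SPT order): [1, 6, 6, 8, 8, 14, 18, 20]
Compute completion times sequentially:
  Job 1: processing = 1, completes at 1
  Job 2: processing = 6, completes at 7
  Job 3: processing = 6, completes at 13
  Job 4: processing = 8, completes at 21
  Job 5: processing = 8, completes at 29
  Job 6: processing = 14, completes at 43
  Job 7: processing = 18, completes at 61
  Job 8: processing = 20, completes at 81
Sum of completion times = 256
Average completion time = 256/8 = 32.0

32.0


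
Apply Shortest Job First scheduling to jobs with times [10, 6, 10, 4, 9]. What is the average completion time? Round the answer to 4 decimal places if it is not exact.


SJF order (ascending): [4, 6, 9, 10, 10]
Completion times:
  Job 1: burst=4, C=4
  Job 2: burst=6, C=10
  Job 3: burst=9, C=19
  Job 4: burst=10, C=29
  Job 5: burst=10, C=39
Average completion = 101/5 = 20.2

20.2


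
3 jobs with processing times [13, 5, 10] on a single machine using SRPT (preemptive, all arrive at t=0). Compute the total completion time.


Since all jobs arrive at t=0, SRPT equals SPT ordering.
SPT order: [5, 10, 13]
Completion times:
  Job 1: p=5, C=5
  Job 2: p=10, C=15
  Job 3: p=13, C=28
Total completion time = 5 + 15 + 28 = 48

48


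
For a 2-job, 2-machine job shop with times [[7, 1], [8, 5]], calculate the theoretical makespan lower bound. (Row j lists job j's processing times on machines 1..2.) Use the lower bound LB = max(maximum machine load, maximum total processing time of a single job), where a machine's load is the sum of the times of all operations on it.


Machine loads:
  Machine 1: 7 + 8 = 15
  Machine 2: 1 + 5 = 6
Max machine load = 15
Job totals:
  Job 1: 8
  Job 2: 13
Max job total = 13
Lower bound = max(15, 13) = 15

15


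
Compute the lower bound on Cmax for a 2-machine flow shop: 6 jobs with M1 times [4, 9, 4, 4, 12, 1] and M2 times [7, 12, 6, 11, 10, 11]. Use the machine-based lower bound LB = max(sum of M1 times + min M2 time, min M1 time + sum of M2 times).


LB1 = sum(M1 times) + min(M2 times) = 34 + 6 = 40
LB2 = min(M1 times) + sum(M2 times) = 1 + 57 = 58
Lower bound = max(LB1, LB2) = max(40, 58) = 58

58


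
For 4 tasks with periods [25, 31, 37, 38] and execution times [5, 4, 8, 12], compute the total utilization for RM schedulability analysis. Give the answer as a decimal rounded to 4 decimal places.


Compute individual utilizations (exact fractions):
  Task 1: C/T = 5/25 = 1/5 (approx. 0.2)
  Task 2: C/T = 4/31 (approx. 0.129)
  Task 3: C/T = 8/37 (approx. 0.2162)
  Task 4: C/T = 12/38 = 6/19 (approx. 0.3158)
Total utilization U = 1/5 + 4/31 + 8/37 + 6/19 = 93823/108965
Rounded to 4 decimal places: U = 0.8610
RM (Liu & Layland) bound for 4 tasks = 0.756828; compare with U = 93823/108965 (approx. 0.861038)
bound < U <= 1, so the RM sufficient condition is not met (inconclusive; an exact test such as response-time analysis is needed).

0.8610


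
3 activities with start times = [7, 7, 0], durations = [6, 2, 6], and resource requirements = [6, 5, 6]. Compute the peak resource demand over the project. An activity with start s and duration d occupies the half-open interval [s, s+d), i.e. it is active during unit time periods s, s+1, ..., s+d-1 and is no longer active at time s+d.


Each activity i is active on [start_i, start_i + duration_i).
Compute total resource usage per time slot:
  t=0: active resources = [6], total = 6
  t=1: active resources = [6], total = 6
  t=2: active resources = [6], total = 6
  t=3: active resources = [6], total = 6
  t=4: active resources = [6], total = 6
  t=5: active resources = [6], total = 6
  t=6: active resources = [], total = 0
  t=7: active resources = [6, 5], total = 11
  t=8: active resources = [6, 5], total = 11
  t=9: active resources = [6], total = 6
  t=10: active resources = [6], total = 6
  t=11: active resources = [6], total = 6
  t=12: active resources = [6], total = 6
Peak resource demand = 11

11


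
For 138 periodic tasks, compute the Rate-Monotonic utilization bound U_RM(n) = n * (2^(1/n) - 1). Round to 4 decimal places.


Compute 2^(1/138) = 1.0050354411
Subtract 1: 1.0050354411 - 1 = 0.0050354411
Multiply by n: 138 * 0.0050354411 = 0.6948908718
Round to 4 dp: 0.6949

0.6949


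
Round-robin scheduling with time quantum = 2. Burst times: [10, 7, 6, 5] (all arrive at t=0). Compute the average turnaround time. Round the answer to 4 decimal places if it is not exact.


Time quantum = 2
Execution trace:
  J1 runs 2 units, time = 2
  J2 runs 2 units, time = 4
  J3 runs 2 units, time = 6
  J4 runs 2 units, time = 8
  J1 runs 2 units, time = 10
  J2 runs 2 units, time = 12
  J3 runs 2 units, time = 14
  J4 runs 2 units, time = 16
  J1 runs 2 units, time = 18
  J2 runs 2 units, time = 20
  J3 runs 2 units, time = 22
  J4 runs 1 units, time = 23
  J1 runs 2 units, time = 25
  J2 runs 1 units, time = 26
  J1 runs 2 units, time = 28
Finish times: [28, 26, 22, 23]
Average turnaround = 99/4 = 24.75

24.75


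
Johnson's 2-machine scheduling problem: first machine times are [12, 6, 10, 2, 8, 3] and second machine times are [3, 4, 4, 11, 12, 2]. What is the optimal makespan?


Apply Johnson's rule:
  Group 1 (a <= b): [(4, 2, 11), (5, 8, 12)]
  Group 2 (a > b): [(2, 6, 4), (3, 10, 4), (1, 12, 3), (6, 3, 2)]
Optimal job order: [4, 5, 2, 3, 1, 6]
Schedule:
  Job 4: M1 done at 2, M2 done at 13
  Job 5: M1 done at 10, M2 done at 25
  Job 2: M1 done at 16, M2 done at 29
  Job 3: M1 done at 26, M2 done at 33
  Job 1: M1 done at 38, M2 done at 41
  Job 6: M1 done at 41, M2 done at 43
Makespan = 43

43


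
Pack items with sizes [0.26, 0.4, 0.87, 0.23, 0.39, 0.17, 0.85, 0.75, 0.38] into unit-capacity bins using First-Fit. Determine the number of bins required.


Place items sequentially using First-Fit:
  Item 0.26 -> new Bin 1
  Item 0.4 -> Bin 1 (now 0.66)
  Item 0.87 -> new Bin 2
  Item 0.23 -> Bin 1 (now 0.89)
  Item 0.39 -> new Bin 3
  Item 0.17 -> Bin 3 (now 0.56)
  Item 0.85 -> new Bin 4
  Item 0.75 -> new Bin 5
  Item 0.38 -> Bin 3 (now 0.94)
Total bins used = 5

5


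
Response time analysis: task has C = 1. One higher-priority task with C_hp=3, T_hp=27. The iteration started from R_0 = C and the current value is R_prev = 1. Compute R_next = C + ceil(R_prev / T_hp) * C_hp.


R_next = C + ceil(R_prev / T_hp) * C_hp
ceil(1 / 27) = ceil(0.037) = 1
Interference = 1 * 3 = 3
R_next = 1 + 3 = 4

4


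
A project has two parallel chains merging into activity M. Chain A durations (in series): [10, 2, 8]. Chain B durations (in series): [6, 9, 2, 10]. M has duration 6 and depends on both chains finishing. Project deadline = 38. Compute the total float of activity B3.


Forward pass: ES(B3) = sum of predecessors on chain B = 15
EF = ES + duration = 15 + 2 = 17
Backward pass: LF(M) = deadline = 38; LS(M) = 38 - 6 = 32
LF(B3) = LS(M) - sum(successors on chain B) = 32 - 10 = 22
LS = LF - duration = 22 - 2 = 20
Total float = LS - ES = 20 - 15 = 5

5


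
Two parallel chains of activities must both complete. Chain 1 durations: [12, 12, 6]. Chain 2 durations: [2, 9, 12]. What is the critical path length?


Path A total = 12 + 12 + 6 = 30
Path B total = 2 + 9 + 12 = 23
Critical path = longest path = max(30, 23) = 30

30


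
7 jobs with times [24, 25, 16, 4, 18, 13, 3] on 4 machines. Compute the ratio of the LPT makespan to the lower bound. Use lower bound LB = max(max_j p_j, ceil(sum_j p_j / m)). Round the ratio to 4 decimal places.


LPT order: [25, 24, 18, 16, 13, 4, 3]
Machine loads after assignment: [25, 24, 25, 29]
LPT makespan = 29
Lower bound = max(max_job, ceil(total/4)) = max(25, 26) = 26
Ratio = 29 / 26 = 1.1154

1.1154


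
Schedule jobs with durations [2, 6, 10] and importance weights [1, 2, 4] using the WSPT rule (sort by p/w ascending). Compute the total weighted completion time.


Compute p/w ratios and sort ascending (WSPT): [(2, 1), (10, 4), (6, 2)]
Compute weighted completion times:
  Job (p=2,w=1): C=2, w*C=1*2=2
  Job (p=10,w=4): C=12, w*C=4*12=48
  Job (p=6,w=2): C=18, w*C=2*18=36
Total weighted completion time = 86

86


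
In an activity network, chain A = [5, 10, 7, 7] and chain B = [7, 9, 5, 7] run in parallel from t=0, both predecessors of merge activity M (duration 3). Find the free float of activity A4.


ES(A4) = sum of predecessors on chain A = 22
EF(A4) = ES + duration = 22 + 7 = 29
Successor of A4 is M. ES(M) = max(sum(A), sum(B)) = max(29, 28) = 29
Free float = ES(successor) - EF(current) = 29 - 29 = 0

0


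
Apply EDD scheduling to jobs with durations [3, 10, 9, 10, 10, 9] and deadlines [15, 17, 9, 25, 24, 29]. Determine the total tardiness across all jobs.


Sort by due date (EDD order): [(9, 9), (3, 15), (10, 17), (10, 24), (10, 25), (9, 29)]
Compute completion times and tardiness:
  Job 1: p=9, d=9, C=9, tardiness=max(0,9-9)=0
  Job 2: p=3, d=15, C=12, tardiness=max(0,12-15)=0
  Job 3: p=10, d=17, C=22, tardiness=max(0,22-17)=5
  Job 4: p=10, d=24, C=32, tardiness=max(0,32-24)=8
  Job 5: p=10, d=25, C=42, tardiness=max(0,42-25)=17
  Job 6: p=9, d=29, C=51, tardiness=max(0,51-29)=22
Total tardiness = 52

52


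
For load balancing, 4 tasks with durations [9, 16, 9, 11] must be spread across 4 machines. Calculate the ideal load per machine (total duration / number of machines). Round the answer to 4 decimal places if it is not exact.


Total processing time = 9 + 16 + 9 + 11 = 45
Number of machines = 4
Ideal balanced load = 45 / 4 = 11.25

11.25


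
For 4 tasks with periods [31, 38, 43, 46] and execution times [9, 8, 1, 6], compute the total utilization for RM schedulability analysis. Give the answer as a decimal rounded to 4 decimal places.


Compute individual utilizations (exact fractions):
  Task 1: C/T = 9/31 (approx. 0.2903)
  Task 2: C/T = 8/38 = 4/19 (approx. 0.2105)
  Task 3: C/T = 1/43 (approx. 0.0233)
  Task 4: C/T = 6/46 = 3/23 (approx. 0.1304)
Total utilization U = 9/31 + 4/19 + 1/43 + 3/23 = 381283/582521
Rounded to 4 decimal places: U = 0.6545
RM (Liu & Layland) bound for 4 tasks = 0.756828; compare with U = 381283/582521 (approx. 0.654539)
U <= bound, so schedulable by RM sufficient condition.

0.6545


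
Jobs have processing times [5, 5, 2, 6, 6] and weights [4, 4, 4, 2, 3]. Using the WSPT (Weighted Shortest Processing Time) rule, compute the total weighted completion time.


Compute p/w ratios and sort ascending (WSPT): [(2, 4), (5, 4), (5, 4), (6, 3), (6, 2)]
Compute weighted completion times:
  Job (p=2,w=4): C=2, w*C=4*2=8
  Job (p=5,w=4): C=7, w*C=4*7=28
  Job (p=5,w=4): C=12, w*C=4*12=48
  Job (p=6,w=3): C=18, w*C=3*18=54
  Job (p=6,w=2): C=24, w*C=2*24=48
Total weighted completion time = 186

186


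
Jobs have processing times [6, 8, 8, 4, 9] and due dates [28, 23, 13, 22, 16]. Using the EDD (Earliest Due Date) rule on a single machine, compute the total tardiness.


Sort by due date (EDD order): [(8, 13), (9, 16), (4, 22), (8, 23), (6, 28)]
Compute completion times and tardiness:
  Job 1: p=8, d=13, C=8, tardiness=max(0,8-13)=0
  Job 2: p=9, d=16, C=17, tardiness=max(0,17-16)=1
  Job 3: p=4, d=22, C=21, tardiness=max(0,21-22)=0
  Job 4: p=8, d=23, C=29, tardiness=max(0,29-23)=6
  Job 5: p=6, d=28, C=35, tardiness=max(0,35-28)=7
Total tardiness = 14

14


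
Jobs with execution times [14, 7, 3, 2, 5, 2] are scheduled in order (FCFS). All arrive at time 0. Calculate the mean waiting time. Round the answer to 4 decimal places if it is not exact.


FCFS order (as given): [14, 7, 3, 2, 5, 2]
Waiting times:
  Job 1: wait = 0
  Job 2: wait = 14
  Job 3: wait = 21
  Job 4: wait = 24
  Job 5: wait = 26
  Job 6: wait = 31
Sum of waiting times = 116
Average waiting time = 116/6 = 19.3333

19.3333


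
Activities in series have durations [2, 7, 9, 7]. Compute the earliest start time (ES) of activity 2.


Activity 2 starts after activities 1 through 1 complete.
Predecessor durations: [2]
ES = 2 = 2

2


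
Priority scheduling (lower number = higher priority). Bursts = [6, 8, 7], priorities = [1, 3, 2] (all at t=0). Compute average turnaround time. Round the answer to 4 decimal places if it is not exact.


Sort by priority (ascending = highest first):
Order: [(1, 6), (2, 7), (3, 8)]
Completion times:
  Priority 1, burst=6, C=6
  Priority 2, burst=7, C=13
  Priority 3, burst=8, C=21
Average turnaround = 40/3 = 13.3333

13.3333


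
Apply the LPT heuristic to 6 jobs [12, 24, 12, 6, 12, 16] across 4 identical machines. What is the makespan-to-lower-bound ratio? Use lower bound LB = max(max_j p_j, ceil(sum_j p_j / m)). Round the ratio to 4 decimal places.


LPT order: [24, 16, 12, 12, 12, 6]
Machine loads after assignment: [24, 16, 24, 18]
LPT makespan = 24
Lower bound = max(max_job, ceil(total/4)) = max(24, 21) = 24
Ratio = 24 / 24 = 1.0

1.0


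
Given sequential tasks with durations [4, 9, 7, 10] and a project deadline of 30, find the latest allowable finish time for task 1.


LF(activity 1) = deadline - sum of successor durations
Successors: activities 2 through 4 with durations [9, 7, 10]
Sum of successor durations = 26
LF = 30 - 26 = 4

4


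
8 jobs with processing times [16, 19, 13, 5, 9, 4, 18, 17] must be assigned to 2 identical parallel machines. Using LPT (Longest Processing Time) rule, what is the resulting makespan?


Sort jobs in decreasing order (LPT): [19, 18, 17, 16, 13, 9, 5, 4]
Assign each job to the least loaded machine:
  Machine 1: jobs [19, 16, 13, 4], load = 52
  Machine 2: jobs [18, 17, 9, 5], load = 49
Makespan = max load = 52

52


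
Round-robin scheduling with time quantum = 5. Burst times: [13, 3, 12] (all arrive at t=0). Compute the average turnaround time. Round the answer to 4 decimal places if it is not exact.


Time quantum = 5
Execution trace:
  J1 runs 5 units, time = 5
  J2 runs 3 units, time = 8
  J3 runs 5 units, time = 13
  J1 runs 5 units, time = 18
  J3 runs 5 units, time = 23
  J1 runs 3 units, time = 26
  J3 runs 2 units, time = 28
Finish times: [26, 8, 28]
Average turnaround = 62/3 = 20.6667

20.6667


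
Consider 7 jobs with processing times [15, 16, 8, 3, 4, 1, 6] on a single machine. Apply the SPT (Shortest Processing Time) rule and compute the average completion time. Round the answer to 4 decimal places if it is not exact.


Sort jobs by processing time (SPT order): [1, 3, 4, 6, 8, 15, 16]
Compute completion times sequentially:
  Job 1: processing = 1, completes at 1
  Job 2: processing = 3, completes at 4
  Job 3: processing = 4, completes at 8
  Job 4: processing = 6, completes at 14
  Job 5: processing = 8, completes at 22
  Job 6: processing = 15, completes at 37
  Job 7: processing = 16, completes at 53
Sum of completion times = 139
Average completion time = 139/7 = 19.8571

19.8571


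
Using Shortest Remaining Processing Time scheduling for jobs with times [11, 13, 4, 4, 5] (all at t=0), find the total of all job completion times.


Since all jobs arrive at t=0, SRPT equals SPT ordering.
SPT order: [4, 4, 5, 11, 13]
Completion times:
  Job 1: p=4, C=4
  Job 2: p=4, C=8
  Job 3: p=5, C=13
  Job 4: p=11, C=24
  Job 5: p=13, C=37
Total completion time = 4 + 8 + 13 + 24 + 37 = 86

86


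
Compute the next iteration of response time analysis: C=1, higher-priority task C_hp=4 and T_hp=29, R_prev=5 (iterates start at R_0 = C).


R_next = C + ceil(R_prev / T_hp) * C_hp
ceil(5 / 29) = ceil(0.1724) = 1
Interference = 1 * 4 = 4
R_next = 1 + 4 = 5
R_next = R_prev, so the iteration has converged (response time = 5).

5


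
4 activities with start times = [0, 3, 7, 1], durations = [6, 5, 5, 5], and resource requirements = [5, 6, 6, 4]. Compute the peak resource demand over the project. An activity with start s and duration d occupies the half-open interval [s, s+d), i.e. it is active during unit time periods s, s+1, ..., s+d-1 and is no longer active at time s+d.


Each activity i is active on [start_i, start_i + duration_i).
Compute total resource usage per time slot:
  t=0: active resources = [5], total = 5
  t=1: active resources = [5, 4], total = 9
  t=2: active resources = [5, 4], total = 9
  t=3: active resources = [5, 6, 4], total = 15
  t=4: active resources = [5, 6, 4], total = 15
  t=5: active resources = [5, 6, 4], total = 15
  t=6: active resources = [6], total = 6
  t=7: active resources = [6, 6], total = 12
  t=8: active resources = [6], total = 6
  t=9: active resources = [6], total = 6
  t=10: active resources = [6], total = 6
  t=11: active resources = [6], total = 6
Peak resource demand = 15

15


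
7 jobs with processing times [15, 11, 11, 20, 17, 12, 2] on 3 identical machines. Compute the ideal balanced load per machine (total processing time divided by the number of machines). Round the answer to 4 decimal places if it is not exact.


Total processing time = 15 + 11 + 11 + 20 + 17 + 12 + 2 = 88
Number of machines = 3
Ideal balanced load = 88 / 3 = 29.3333

29.3333


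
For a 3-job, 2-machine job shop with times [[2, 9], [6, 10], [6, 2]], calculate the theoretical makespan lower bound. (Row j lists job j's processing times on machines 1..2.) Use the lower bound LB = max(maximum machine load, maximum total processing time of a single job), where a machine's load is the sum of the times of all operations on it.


Machine loads:
  Machine 1: 2 + 6 + 6 = 14
  Machine 2: 9 + 10 + 2 = 21
Max machine load = 21
Job totals:
  Job 1: 11
  Job 2: 16
  Job 3: 8
Max job total = 16
Lower bound = max(21, 16) = 21

21


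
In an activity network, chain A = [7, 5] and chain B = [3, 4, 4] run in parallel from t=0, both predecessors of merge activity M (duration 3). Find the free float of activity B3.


ES(B3) = sum of predecessors on chain B = 7
EF(B3) = ES + duration = 7 + 4 = 11
Successor of B3 is M. ES(M) = max(sum(A), sum(B)) = max(12, 11) = 12
Free float = ES(successor) - EF(current) = 12 - 11 = 1

1


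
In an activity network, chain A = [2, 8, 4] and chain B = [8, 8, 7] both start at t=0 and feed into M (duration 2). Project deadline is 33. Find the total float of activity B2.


Forward pass: ES(B2) = sum of predecessors on chain B = 8
EF = ES + duration = 8 + 8 = 16
Backward pass: LF(M) = deadline = 33; LS(M) = 33 - 2 = 31
LF(B2) = LS(M) - sum(successors on chain B) = 31 - 7 = 24
LS = LF - duration = 24 - 8 = 16
Total float = LS - ES = 16 - 8 = 8

8


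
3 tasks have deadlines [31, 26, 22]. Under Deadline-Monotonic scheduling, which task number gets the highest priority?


Sort tasks by relative deadline (ascending):
  Task 3: deadline = 22
  Task 2: deadline = 26
  Task 1: deadline = 31
Priority order (highest first): [3, 2, 1]
Highest priority task = 3

3


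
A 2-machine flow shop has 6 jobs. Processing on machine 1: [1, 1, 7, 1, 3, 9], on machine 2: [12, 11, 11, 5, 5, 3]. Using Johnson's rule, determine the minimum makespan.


Apply Johnson's rule:
  Group 1 (a <= b): [(1, 1, 12), (2, 1, 11), (4, 1, 5), (5, 3, 5), (3, 7, 11)]
  Group 2 (a > b): [(6, 9, 3)]
Optimal job order: [1, 2, 4, 5, 3, 6]
Schedule:
  Job 1: M1 done at 1, M2 done at 13
  Job 2: M1 done at 2, M2 done at 24
  Job 4: M1 done at 3, M2 done at 29
  Job 5: M1 done at 6, M2 done at 34
  Job 3: M1 done at 13, M2 done at 45
  Job 6: M1 done at 22, M2 done at 48
Makespan = 48

48


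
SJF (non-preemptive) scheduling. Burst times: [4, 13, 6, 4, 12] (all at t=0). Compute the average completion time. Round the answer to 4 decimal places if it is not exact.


SJF order (ascending): [4, 4, 6, 12, 13]
Completion times:
  Job 1: burst=4, C=4
  Job 2: burst=4, C=8
  Job 3: burst=6, C=14
  Job 4: burst=12, C=26
  Job 5: burst=13, C=39
Average completion = 91/5 = 18.2

18.2


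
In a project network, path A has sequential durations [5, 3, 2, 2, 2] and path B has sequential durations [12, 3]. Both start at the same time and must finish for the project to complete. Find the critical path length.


Path A total = 5 + 3 + 2 + 2 + 2 = 14
Path B total = 12 + 3 = 15
Critical path = longest path = max(14, 15) = 15

15


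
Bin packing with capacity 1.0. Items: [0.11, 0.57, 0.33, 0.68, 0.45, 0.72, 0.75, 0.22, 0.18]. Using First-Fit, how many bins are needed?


Place items sequentially using First-Fit:
  Item 0.11 -> new Bin 1
  Item 0.57 -> Bin 1 (now 0.68)
  Item 0.33 -> new Bin 2
  Item 0.68 -> new Bin 3
  Item 0.45 -> Bin 2 (now 0.78)
  Item 0.72 -> new Bin 4
  Item 0.75 -> new Bin 5
  Item 0.22 -> Bin 1 (now 0.9)
  Item 0.18 -> Bin 2 (now 0.96)
Total bins used = 5

5


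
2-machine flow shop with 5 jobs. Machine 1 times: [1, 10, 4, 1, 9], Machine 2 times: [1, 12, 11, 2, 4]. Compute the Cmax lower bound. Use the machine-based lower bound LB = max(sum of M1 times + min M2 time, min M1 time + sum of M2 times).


LB1 = sum(M1 times) + min(M2 times) = 25 + 1 = 26
LB2 = min(M1 times) + sum(M2 times) = 1 + 30 = 31
Lower bound = max(LB1, LB2) = max(26, 31) = 31

31


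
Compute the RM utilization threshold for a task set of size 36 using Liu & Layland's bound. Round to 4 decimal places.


Compute 2^(1/36) = 1.0194406437
Subtract 1: 1.0194406437 - 1 = 0.0194406437
Multiply by n: 36 * 0.0194406437 = 0.6998631732
Round to 4 dp: 0.6999

0.6999


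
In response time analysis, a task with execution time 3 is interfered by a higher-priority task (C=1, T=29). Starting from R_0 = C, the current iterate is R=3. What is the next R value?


R_next = C + ceil(R_prev / T_hp) * C_hp
ceil(3 / 29) = ceil(0.1034) = 1
Interference = 1 * 1 = 1
R_next = 3 + 1 = 4

4


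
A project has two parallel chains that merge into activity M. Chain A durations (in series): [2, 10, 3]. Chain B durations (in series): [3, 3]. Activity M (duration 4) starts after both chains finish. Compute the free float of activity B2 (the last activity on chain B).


ES(B2) = sum of predecessors on chain B = 3
EF(B2) = ES + duration = 3 + 3 = 6
Successor of B2 is M. ES(M) = max(sum(A), sum(B)) = max(15, 6) = 15
Free float = ES(successor) - EF(current) = 15 - 6 = 9

9


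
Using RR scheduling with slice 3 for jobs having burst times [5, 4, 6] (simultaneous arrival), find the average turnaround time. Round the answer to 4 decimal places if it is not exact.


Time quantum = 3
Execution trace:
  J1 runs 3 units, time = 3
  J2 runs 3 units, time = 6
  J3 runs 3 units, time = 9
  J1 runs 2 units, time = 11
  J2 runs 1 units, time = 12
  J3 runs 3 units, time = 15
Finish times: [11, 12, 15]
Average turnaround = 38/3 = 12.6667

12.6667


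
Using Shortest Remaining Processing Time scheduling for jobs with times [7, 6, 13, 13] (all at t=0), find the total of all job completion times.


Since all jobs arrive at t=0, SRPT equals SPT ordering.
SPT order: [6, 7, 13, 13]
Completion times:
  Job 1: p=6, C=6
  Job 2: p=7, C=13
  Job 3: p=13, C=26
  Job 4: p=13, C=39
Total completion time = 6 + 13 + 26 + 39 = 84

84


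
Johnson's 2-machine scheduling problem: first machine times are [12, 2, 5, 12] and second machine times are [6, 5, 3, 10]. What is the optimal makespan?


Apply Johnson's rule:
  Group 1 (a <= b): [(2, 2, 5)]
  Group 2 (a > b): [(4, 12, 10), (1, 12, 6), (3, 5, 3)]
Optimal job order: [2, 4, 1, 3]
Schedule:
  Job 2: M1 done at 2, M2 done at 7
  Job 4: M1 done at 14, M2 done at 24
  Job 1: M1 done at 26, M2 done at 32
  Job 3: M1 done at 31, M2 done at 35
Makespan = 35

35


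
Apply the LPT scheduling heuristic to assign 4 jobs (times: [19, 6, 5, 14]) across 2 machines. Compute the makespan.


Sort jobs in decreasing order (LPT): [19, 14, 6, 5]
Assign each job to the least loaded machine:
  Machine 1: jobs [19, 5], load = 24
  Machine 2: jobs [14, 6], load = 20
Makespan = max load = 24

24


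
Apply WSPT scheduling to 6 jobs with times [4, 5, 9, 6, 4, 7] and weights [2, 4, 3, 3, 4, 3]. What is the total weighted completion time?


Compute p/w ratios and sort ascending (WSPT): [(4, 4), (5, 4), (4, 2), (6, 3), (7, 3), (9, 3)]
Compute weighted completion times:
  Job (p=4,w=4): C=4, w*C=4*4=16
  Job (p=5,w=4): C=9, w*C=4*9=36
  Job (p=4,w=2): C=13, w*C=2*13=26
  Job (p=6,w=3): C=19, w*C=3*19=57
  Job (p=7,w=3): C=26, w*C=3*26=78
  Job (p=9,w=3): C=35, w*C=3*35=105
Total weighted completion time = 318

318


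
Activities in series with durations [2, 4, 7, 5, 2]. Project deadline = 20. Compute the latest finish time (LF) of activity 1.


LF(activity 1) = deadline - sum of successor durations
Successors: activities 2 through 5 with durations [4, 7, 5, 2]
Sum of successor durations = 18
LF = 20 - 18 = 2

2


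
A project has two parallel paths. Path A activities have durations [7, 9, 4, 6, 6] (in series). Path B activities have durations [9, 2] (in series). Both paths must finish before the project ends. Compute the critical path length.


Path A total = 7 + 9 + 4 + 6 + 6 = 32
Path B total = 9 + 2 = 11
Critical path = longest path = max(32, 11) = 32

32


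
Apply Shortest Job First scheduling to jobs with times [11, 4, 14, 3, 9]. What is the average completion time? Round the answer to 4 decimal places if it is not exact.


SJF order (ascending): [3, 4, 9, 11, 14]
Completion times:
  Job 1: burst=3, C=3
  Job 2: burst=4, C=7
  Job 3: burst=9, C=16
  Job 4: burst=11, C=27
  Job 5: burst=14, C=41
Average completion = 94/5 = 18.8

18.8


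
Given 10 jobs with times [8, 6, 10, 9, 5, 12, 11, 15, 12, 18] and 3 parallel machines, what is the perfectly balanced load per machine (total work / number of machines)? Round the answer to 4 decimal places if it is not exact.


Total processing time = 8 + 6 + 10 + 9 + 5 + 12 + 11 + 15 + 12 + 18 = 106
Number of machines = 3
Ideal balanced load = 106 / 3 = 35.3333

35.3333


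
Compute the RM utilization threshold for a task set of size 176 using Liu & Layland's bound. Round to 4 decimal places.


Compute 2^(1/176) = 1.0039461017
Subtract 1: 1.0039461017 - 1 = 0.0039461017
Multiply by n: 176 * 0.0039461017 = 0.6945138992
Round to 4 dp: 0.6945

0.6945
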